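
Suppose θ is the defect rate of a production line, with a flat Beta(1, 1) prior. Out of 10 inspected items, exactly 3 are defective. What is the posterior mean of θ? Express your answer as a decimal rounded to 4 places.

Posterior mean ≈ 0.3333

The binomial likelihood is conjugate to the Beta prior: with 3 successes and 7 failures, the posterior is Beta(1+3, 1+7) = Beta(4, 8).
E[θ | data] = 4/(4+8) = 0.3333.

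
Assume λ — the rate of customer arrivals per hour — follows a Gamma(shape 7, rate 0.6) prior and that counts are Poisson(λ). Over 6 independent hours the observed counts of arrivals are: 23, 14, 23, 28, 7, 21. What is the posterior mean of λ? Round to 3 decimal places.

Posterior mean ≈ 18.636

The Poisson likelihood adds the total count to the shape and the number of exposure periods to the rate. Here ∑xᵢ = 116 and n = 6, so shape 7→123 and rate 0.6→6.6.
Posterior mean = shape/rate = 123/6.6 = 18.636.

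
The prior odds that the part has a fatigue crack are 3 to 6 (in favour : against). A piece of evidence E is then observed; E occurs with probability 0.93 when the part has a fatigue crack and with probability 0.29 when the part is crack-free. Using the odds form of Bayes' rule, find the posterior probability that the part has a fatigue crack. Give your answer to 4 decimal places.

Prior odds = 3/6 = 0.50000. In log-odds, ln(0.50000) = -0.69315.
Add log likelihood ratio: ln(3.2069) = 1.1653.
Posterior log-odds = 0.47216, so posterior odds = exp(0.47216) = 1.6034. Converting, P(H|E) = 1.6034/2.6034 = 0.6159.

Posterior probability ≈ 0.6159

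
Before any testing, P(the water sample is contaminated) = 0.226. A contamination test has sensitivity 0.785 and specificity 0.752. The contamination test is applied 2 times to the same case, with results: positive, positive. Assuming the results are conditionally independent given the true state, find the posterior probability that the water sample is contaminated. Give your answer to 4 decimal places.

Let H be the event that the water sample is contaminated; start with P(H) = 0.226. P('positive'|H) = 0.785, P('positive'|¬H) = 0.248.
Update on result 1 ('positive'): P(H) ← 0.785·0.2260 / (0.785·0.2260 + 0.248·0.7740) = 0.17741/0.36936 = 0.4803.
Update on result 2 ('positive'): P(H) ← 0.785·0.4803 / (0.785·0.4803 + 0.248·0.5197) = 0.37705/0.50593 = 0.7453.

Posterior P(H) ≈ 0.7453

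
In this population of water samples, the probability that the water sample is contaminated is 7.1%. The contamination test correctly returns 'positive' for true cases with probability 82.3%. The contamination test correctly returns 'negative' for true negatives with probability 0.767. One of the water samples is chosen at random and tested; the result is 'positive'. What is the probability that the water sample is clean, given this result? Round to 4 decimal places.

Let H be the event that the water sample is contaminated. P(H) = 0.071, so P(¬H) = 0.929. With E the 'positive' result, P(E|H) = 0.823 and P(E|¬H) = 0.233.
P(E) = 0.823·0.071 + 0.233·0.929 = 0.058433 + 0.21646 = 0.27489.
By Bayes' theorem, P(H|E) = 0.058433 / 0.27489 = 0.2126. Hence P(¬H|E) = 1 − 0.2126 = 0.7874.

P(¬H | E) ≈ 0.7874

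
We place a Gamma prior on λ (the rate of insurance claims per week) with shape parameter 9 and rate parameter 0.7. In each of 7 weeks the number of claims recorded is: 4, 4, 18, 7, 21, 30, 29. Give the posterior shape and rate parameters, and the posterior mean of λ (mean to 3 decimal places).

Total count ∑xᵢ = 113 over n = 7 weeks.
Gamma is conjugate to the Poisson likelihood: posterior is Gamma(shape = 9+113 = 122, rate = 0.7+7 = 7.7).
E[λ | data] = 122/7.7 = 15.844.

Posterior: Gamma(shape=122, rate=7.7); mean ≈ 15.844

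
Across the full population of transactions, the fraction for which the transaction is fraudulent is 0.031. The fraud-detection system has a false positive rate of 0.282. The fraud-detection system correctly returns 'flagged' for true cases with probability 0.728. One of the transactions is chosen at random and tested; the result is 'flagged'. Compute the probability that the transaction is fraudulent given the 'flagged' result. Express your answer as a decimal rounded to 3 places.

Let H be the event that the transaction is fraudulent. P(H) = 0.031, so P(¬H) = 0.969. With E the 'flagged' result, P(E|H) = 0.728 and P(E|¬H) = 0.282.
P(E) = 0.728·0.031 + 0.282·0.969 = 0.022568 + 0.27326 = 0.29583.
By Bayes' theorem, P(H|E) = 0.022568 / 0.29583 = 0.076.

P(H | E) ≈ 0.076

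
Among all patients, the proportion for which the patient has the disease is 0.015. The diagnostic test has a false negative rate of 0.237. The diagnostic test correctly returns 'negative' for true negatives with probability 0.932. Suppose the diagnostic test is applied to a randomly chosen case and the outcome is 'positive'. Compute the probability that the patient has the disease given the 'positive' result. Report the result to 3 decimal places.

Let H be the event that the patient has the disease. P(H) = 0.015, so P(¬H) = 0.985. With E the 'positive' result, P(E|H) = 0.763 and P(E|¬H) = 0.068.
P(E) = 0.763·0.015 + 0.068·0.985 = 0.011445 + 0.066980 = 0.078425.
By Bayes' theorem, P(H|E) = 0.011445 / 0.078425 = 0.146.

P(H | E) ≈ 0.146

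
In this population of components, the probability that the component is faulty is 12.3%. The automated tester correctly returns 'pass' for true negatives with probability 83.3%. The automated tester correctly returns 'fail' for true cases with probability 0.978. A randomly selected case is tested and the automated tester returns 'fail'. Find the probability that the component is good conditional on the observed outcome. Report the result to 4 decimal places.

P(¬H | E) ≈ 0.5490

Let H be the event that the component is faulty. P(H) = 0.123, so P(¬H) = 0.877. With E the 'fail' result, P(E|H) = 0.978 and P(E|¬H) = 0.167.
P(E) = 0.978·0.123 + 0.167·0.877 = 0.12029 + 0.14646 = 0.26675.
By Bayes' theorem, P(H|E) = 0.12029 / 0.26675 = 0.4510. Hence P(¬H|E) = 1 − 0.4510 = 0.5490.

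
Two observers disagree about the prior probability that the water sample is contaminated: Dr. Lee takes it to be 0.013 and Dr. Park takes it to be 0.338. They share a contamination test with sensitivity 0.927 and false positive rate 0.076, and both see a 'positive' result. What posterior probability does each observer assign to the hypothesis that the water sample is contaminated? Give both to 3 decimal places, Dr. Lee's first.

Dr. Lee: 0.138; Dr. Park: 0.862

The likelihood ratio for a 'positive' result is 0.927/0.076 = 12.197.
Dr. Lee: prior odds 0.013/0.987 = 0.013171; posterior odds 0.16065; posterior probability 0.138.
Dr. Park: prior odds 0.338/0.662 = 0.51057; posterior odds 6.2277; posterior probability 0.862.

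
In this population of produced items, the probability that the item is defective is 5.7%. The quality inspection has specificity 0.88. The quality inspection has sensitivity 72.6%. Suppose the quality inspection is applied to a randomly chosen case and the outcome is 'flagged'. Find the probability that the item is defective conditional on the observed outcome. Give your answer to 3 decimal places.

Write H for 'the item is defective'. Prior odds H:¬H = 0.057/0.943 = 0.060445. For the 'flagged' outcome, the likelihood ratio is 0.726/0.12 = 6.0500.
Posterior odds = 0.060445 × 6.0500 = 0.36569, so P(H|E) = 0.36569/(1+0.36569) = 0.268.

P(H | E) ≈ 0.268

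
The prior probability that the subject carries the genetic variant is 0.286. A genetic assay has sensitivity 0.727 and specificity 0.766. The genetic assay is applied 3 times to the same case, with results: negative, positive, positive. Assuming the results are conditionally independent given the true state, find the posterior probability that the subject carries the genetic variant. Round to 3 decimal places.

Posterior P(H) ≈ 0.579

With H the event that the subject carries the genetic variant, the joint likelihood of the observed sequence is P(data|H) = 0.273·0.727·0.727 = 0.14429 and P(data|¬H) = 0.766·0.234·0.234 = 0.041943.
Bayes: P(H|data) = 0.286·0.14429 / (0.286·0.14429 + 0.714·0.041943) = 0.041266/0.071214 = 0.5795.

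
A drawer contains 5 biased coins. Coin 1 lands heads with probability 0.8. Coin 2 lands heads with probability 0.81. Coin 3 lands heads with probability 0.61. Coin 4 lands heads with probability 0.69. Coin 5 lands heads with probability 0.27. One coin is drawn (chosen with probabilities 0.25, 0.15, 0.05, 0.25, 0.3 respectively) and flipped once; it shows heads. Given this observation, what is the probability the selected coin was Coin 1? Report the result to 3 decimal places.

Tabulate prior·likelihood by source: [1] prior 0.25, lik 0.8, product 0.2000; [2] prior 0.15, lik 0.81, product 0.1215; [3] prior 0.05, lik 0.61, product 0.03050; [4] prior 0.25, lik 0.69, product 0.1725; [5] prior 0.3, lik 0.27, product 0.08100.
Normalizing constant = 0.60550; the posterior for Coin 1 is its product over the sum, 0.2000/0.60550 = 0.330.

Posterior probability ≈ 0.330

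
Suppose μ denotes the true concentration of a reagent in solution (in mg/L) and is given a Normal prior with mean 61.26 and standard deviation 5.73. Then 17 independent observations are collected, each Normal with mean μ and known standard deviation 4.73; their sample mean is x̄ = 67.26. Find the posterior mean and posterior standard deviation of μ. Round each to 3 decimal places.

Posterior mean ≈ 67.029; posterior SD ≈ 1.125

Prior precision 1/τ₀² = 1/5.73² = 0.0304573; data precision n/σ² = 17/4.73² = 0.759848.
Posterior precision = 0.0304573 + 0.759848 = 0.790305, giving posterior SD = 1/√0.790305 = 1.125.
Posterior mean = (0.0304573·61.26 + 0.759848·67.26) / 0.790305 = 67.029.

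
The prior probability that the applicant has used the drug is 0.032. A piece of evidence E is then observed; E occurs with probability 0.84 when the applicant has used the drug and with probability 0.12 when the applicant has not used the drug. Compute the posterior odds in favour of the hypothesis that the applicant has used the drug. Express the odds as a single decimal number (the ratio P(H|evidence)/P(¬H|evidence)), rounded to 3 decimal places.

Posterior odds ≈ 0.231

Prior odds = 0.032/(1−0.032) = 0.033058. In log-odds, ln(0.033058) = -3.4095.
Add log likelihood ratio: ln(7.0000) = 1.9459.
Posterior log-odds = -1.4636, so posterior odds = exp(-1.4636) = 0.23140.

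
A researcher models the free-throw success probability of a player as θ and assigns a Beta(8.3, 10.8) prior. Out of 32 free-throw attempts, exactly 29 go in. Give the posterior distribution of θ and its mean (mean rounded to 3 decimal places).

Posterior: Beta(37.3, 13.8); mean ≈ 0.730

The binomial likelihood is conjugate to the Beta prior: with 29 successes and 3 failures, the posterior is Beta(8.3+29, 10.8+3) = Beta(37.3, 13.8).
Posterior mean = α/(α+β) = 37.3/51.1 = 0.730.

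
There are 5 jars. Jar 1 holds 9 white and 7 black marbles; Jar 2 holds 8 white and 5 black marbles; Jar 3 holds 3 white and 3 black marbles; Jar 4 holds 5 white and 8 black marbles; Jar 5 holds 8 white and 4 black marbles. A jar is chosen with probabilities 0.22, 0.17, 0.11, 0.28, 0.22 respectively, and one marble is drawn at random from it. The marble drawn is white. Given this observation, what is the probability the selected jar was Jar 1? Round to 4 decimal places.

Tabulate prior·likelihood by source: [1] prior 0.22, lik 0.5625, product 0.1237; [2] prior 0.17, lik 0.6154, product 0.1046; [3] prior 0.11, lik 0.5, product 0.05500; [4] prior 0.28, lik 0.3846, product 0.1077; [5] prior 0.22, lik 0.6667, product 0.1467.
Normalizing constant = 0.53772; the posterior for Jar 1 is its product over the sum, 0.1237/0.53772 = 0.2301.

Posterior probability ≈ 0.2301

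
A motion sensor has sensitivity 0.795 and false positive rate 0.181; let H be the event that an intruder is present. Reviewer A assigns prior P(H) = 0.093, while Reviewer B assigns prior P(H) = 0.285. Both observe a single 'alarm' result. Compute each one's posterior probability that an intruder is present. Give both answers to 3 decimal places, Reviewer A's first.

Reviewer A: 0.311; Reviewer B: 0.636

The likelihood ratio for an 'alarm' result is 0.795/0.181 = 4.3923.
Reviewer A: prior odds 0.093/0.907 = 0.10254; posterior odds 0.45036; posterior probability 0.311.
Reviewer B: prior odds 0.285/0.715 = 0.39860; posterior odds 1.7508; posterior probability 0.636.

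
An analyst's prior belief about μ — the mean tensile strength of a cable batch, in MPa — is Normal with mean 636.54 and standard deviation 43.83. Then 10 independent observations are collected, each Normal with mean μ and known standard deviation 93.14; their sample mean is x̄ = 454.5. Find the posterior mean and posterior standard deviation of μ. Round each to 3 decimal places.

With known σ, the Normal prior is conjugate. Weight on the data is w = (n/σ²)/(n/σ² + 1/τ₀²) = 0.00115273/(0.00115273+0.00052054) = 0.68891.
Posterior mean = w·x̄ + (1−w)·μ₀ = 0.68891·454.5 + 0.31109·636.54 = 511.131. Posterior variance = 1/(0.00115273+0.00052054) = 597.631, so SD = 24.446.

Posterior mean ≈ 511.131; posterior SD ≈ 24.446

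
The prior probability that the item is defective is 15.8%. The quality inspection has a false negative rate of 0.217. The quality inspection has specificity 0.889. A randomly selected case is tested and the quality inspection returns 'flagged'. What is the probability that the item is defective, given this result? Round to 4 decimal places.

P(H | E) ≈ 0.5696

Let H be the event that the item is defective. P(H) = 0.158, so P(¬H) = 0.842. With E the 'flagged' result, P(E|H) = 0.783 and P(E|¬H) = 0.111.
P(E) = 0.783·0.158 + 0.111·0.842 = 0.12371 + 0.093462 = 0.21718.
By Bayes' theorem, P(H|E) = 0.12371 / 0.21718 = 0.5696.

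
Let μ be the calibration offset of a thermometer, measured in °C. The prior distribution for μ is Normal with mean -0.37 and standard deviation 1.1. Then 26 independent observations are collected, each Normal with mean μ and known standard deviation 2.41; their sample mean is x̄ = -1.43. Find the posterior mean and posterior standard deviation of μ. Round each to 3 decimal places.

Posterior mean ≈ -1.265; posterior SD ≈ 0.434

With known σ, the Normal prior is conjugate. Weight on the data is w = (n/σ²)/(n/σ² + 1/τ₀²) = 4.47651/(4.47651+0.826446) = 0.84415.
Posterior mean = w·x̄ + (1−w)·μ₀ = 0.84415·-1.43 + 0.15585·-0.37 = -1.265. Posterior variance = 1/(4.47651+0.826446) = 0.188574, so SD = 0.434.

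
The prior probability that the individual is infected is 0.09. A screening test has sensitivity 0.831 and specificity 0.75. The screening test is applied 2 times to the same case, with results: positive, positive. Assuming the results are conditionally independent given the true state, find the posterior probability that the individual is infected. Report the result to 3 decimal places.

Let H be the event that the individual is infected; start with P(H) = 0.09. P('positive'|H) = 0.831, P('positive'|¬H) = 0.25.
Update on result 1 ('positive'): P(H) ← 0.831·0.0900 / (0.831·0.0900 + 0.25·0.9100) = 0.074790/0.30229 = 0.2474.
Update on result 2 ('positive'): P(H) ← 0.831·0.2474 / (0.831·0.2474 + 0.25·0.7526) = 0.20560/0.39375 = 0.5222.

Posterior P(H) ≈ 0.522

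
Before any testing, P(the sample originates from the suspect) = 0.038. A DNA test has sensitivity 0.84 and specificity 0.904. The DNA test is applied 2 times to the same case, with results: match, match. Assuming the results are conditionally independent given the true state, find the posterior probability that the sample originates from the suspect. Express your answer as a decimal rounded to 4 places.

With H the event that the sample originates from the suspect, the joint likelihood of the observed sequence is P(data|H) = 0.84·0.84 = 0.70560 and P(data|¬H) = 0.096·0.096 = 0.0092160.
Bayes: P(H|data) = 0.038·0.70560 / (0.038·0.70560 + 0.962·0.0092160) = 0.026813/0.035679 = 0.7515.

Posterior P(H) ≈ 0.7515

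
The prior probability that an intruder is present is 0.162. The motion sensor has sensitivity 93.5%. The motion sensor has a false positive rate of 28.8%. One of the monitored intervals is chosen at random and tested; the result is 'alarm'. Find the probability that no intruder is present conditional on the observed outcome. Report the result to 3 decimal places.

P(¬H | E) ≈ 0.614

Let H be the event that an intruder is present. P(H) = 0.162, so P(¬H) = 0.838. With E the 'alarm' result, P(E|H) = 0.935 and P(E|¬H) = 0.288.
P(E) = 0.935·0.162 + 0.288·0.838 = 0.15147 + 0.24134 = 0.39281.
By Bayes' theorem, P(H|E) = 0.15147 / 0.39281 = 0.386. Hence P(¬H|E) = 1 − 0.386 = 0.614.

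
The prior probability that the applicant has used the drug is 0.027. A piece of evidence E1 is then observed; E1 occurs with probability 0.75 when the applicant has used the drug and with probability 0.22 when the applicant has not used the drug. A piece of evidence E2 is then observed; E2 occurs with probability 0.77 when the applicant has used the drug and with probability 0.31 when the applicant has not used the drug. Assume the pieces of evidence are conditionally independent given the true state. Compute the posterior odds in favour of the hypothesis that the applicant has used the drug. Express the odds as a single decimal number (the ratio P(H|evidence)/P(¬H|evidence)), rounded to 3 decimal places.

Posterior odds ≈ 0.235

Prior odds = 0.027/(1−0.027) = 0.027749.
Likelihood ratio for E1 = 0.75/0.22 = 3.4091.
Likelihood ratio for E2 = 0.77/0.31 = 2.4839.
Posterior odds = prior odds × LR₁ × LR₂ = 0.23497.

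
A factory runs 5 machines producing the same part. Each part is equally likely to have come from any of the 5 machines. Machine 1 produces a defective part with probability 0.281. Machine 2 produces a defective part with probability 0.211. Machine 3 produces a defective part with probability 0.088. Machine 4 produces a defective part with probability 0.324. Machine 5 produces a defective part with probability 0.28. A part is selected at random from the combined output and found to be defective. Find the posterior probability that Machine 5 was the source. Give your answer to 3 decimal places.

P(defective|M1) = 0.281; P(defective|M2) = 0.211; P(defective|M3) = 0.088; P(defective|M4) = 0.324; P(defective|M5) = 0.28.
Prior × likelihood for each source: 0.2·0.281=0.05620, 0.2·0.211=0.04220, 0.2·0.088=0.01760, 0.2·0.324=0.06480, 0.2·0.28=0.05600. Summing gives P(defective) = 0.23680.
P(Machine 5 | defective) = 0.05600 / 0.23680 = 0.236.

Posterior probability ≈ 0.236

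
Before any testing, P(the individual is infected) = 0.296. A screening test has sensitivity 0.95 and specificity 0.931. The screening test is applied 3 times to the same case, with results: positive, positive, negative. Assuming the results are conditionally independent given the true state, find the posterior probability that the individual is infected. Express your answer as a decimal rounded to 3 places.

Let H be the event that the individual is infected; start with P(H) = 0.296. P('positive'|H) = 0.95, P('positive'|¬H) = 0.069.
Update on result 1 ('positive'): P(H) ← 0.95·0.2960 / (0.95·0.2960 + 0.069·0.7040) = 0.28120/0.32978 = 0.8527.
Update on result 2 ('positive'): P(H) ← 0.95·0.8527 / (0.95·0.8527 + 0.069·0.1473) = 0.81007/0.82023 = 0.9876.
Update on result 3 ('negative'): P(H) ← 0.05·0.9876 / (0.05·0.9876 + 0.931·0.0124) = 0.049380/0.060917 = 0.8106.

Posterior P(H) ≈ 0.811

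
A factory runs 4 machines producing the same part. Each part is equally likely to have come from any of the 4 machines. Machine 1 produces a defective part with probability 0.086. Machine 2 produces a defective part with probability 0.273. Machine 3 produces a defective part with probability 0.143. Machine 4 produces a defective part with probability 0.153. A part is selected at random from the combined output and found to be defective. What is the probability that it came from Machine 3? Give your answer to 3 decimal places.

Posterior probability ≈ 0.218

P(defective|M1) = 0.086; P(defective|M2) = 0.273; P(defective|M3) = 0.143; P(defective|M4) = 0.153.
Prior × likelihood for each source: 0.25·0.086=0.02150, 0.25·0.273=0.06825, 0.25·0.143=0.03575, 0.25·0.153=0.03825. Summing gives P(defective) = 0.16375.
P(Machine 3 | defective) = 0.03575 / 0.16375 = 0.218.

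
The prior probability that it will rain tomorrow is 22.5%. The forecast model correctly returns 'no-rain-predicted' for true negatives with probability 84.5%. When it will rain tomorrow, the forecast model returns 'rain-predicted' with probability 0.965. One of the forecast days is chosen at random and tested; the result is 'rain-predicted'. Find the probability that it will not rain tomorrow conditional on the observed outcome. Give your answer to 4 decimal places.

P(¬H | E) ≈ 0.3562

Let H be the event that it will rain tomorrow. P(H) = 0.225, so P(¬H) = 0.775. With E the 'rain-predicted' result, P(E|H) = 0.965 and P(E|¬H) = 0.155.
P(E) = 0.965·0.225 + 0.155·0.775 = 0.21712 + 0.12012 = 0.33725.
By Bayes' theorem, P(H|E) = 0.21712 / 0.33725 = 0.6438. Hence P(¬H|E) = 1 − 0.6438 = 0.3562.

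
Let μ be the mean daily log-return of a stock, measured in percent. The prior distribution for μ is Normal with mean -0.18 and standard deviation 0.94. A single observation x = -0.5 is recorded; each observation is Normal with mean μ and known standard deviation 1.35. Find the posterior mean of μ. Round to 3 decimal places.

Prior precision 1/τ₀² = 1/0.94² = 1.13173; data precision n/σ² = 1/1.35² = 0.548697.
Posterior precision = 1.13173 + 0.548697 = 1.68043.
Posterior mean = (1.13173·-0.18 + 0.548697·-0.5) / 1.68043 = -0.284.

Posterior mean ≈ -0.284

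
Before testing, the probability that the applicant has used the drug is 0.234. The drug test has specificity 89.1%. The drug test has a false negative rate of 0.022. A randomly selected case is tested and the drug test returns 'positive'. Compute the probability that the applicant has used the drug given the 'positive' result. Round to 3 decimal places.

Write H for 'the applicant has used the drug'. Prior odds H:¬H = 0.234/0.766 = 0.30548. For the 'positive' outcome, the likelihood ratio is 0.978/0.109 = 8.9725.
Posterior odds = 0.30548 × 8.9725 = 2.7409, so P(H|E) = 2.7409/(1+2.7409) = 0.733.

P(H | E) ≈ 0.733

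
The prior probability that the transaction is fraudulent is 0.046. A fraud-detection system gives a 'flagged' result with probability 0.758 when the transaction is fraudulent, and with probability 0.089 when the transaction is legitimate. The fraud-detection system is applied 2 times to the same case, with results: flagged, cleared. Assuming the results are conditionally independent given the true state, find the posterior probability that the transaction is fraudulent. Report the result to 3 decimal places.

With H the event that the transaction is fraudulent, the joint likelihood of the observed sequence is P(data|H) = 0.758·0.242 = 0.18344 and P(data|¬H) = 0.089·0.911 = 0.081079.
Bayes: P(H|data) = 0.046·0.18344 / (0.046·0.18344 + 0.954·0.081079) = 0.0084381/0.085787 = 0.0984.

Posterior P(H) ≈ 0.098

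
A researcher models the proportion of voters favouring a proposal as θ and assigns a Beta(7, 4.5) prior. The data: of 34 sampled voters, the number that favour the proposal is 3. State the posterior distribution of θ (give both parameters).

Posterior: Beta(10, 35.5)

Observing 3 successes and 31 failures updates Beta(7, 4.5) by adding the success and failure counts to the two shape parameters: α = 7+3 = 10, β = 4.5+31 = 35.5.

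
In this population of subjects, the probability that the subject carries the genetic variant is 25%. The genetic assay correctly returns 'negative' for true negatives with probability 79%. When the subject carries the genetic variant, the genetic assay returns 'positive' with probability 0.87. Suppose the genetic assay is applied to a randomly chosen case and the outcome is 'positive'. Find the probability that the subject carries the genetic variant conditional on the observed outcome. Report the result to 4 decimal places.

Let H be the event that the subject carries the genetic variant. P(H) = 0.25, so P(¬H) = 0.75. With E the 'positive' result, P(E|H) = 0.87 and P(E|¬H) = 0.21.
P(E) = 0.87·0.25 + 0.21·0.75 = 0.21750 + 0.15750 = 0.37500.
By Bayes' theorem, P(H|E) = 0.21750 / 0.37500 = 0.5800.

P(H | E) ≈ 0.5800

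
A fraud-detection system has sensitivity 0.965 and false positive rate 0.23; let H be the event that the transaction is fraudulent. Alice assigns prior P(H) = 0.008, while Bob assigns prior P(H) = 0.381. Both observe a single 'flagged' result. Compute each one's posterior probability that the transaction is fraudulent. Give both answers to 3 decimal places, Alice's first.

Alice: 0.033; Bob: 0.721

The likelihood ratio for a 'flagged' result is 0.965/0.23 = 4.1957.
Alice: prior odds 0.008/0.992 = 0.0080645; posterior odds 0.033836; posterior probability 0.033.
Bob: prior odds 0.381/0.619 = 0.61551; posterior odds 2.5825; posterior probability 0.721.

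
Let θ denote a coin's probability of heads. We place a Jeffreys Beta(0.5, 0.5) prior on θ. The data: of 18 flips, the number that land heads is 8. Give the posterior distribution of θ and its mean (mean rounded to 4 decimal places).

Posterior: Beta(8.5, 10.5); mean ≈ 0.4474

Observing 8 successes and 10 failures updates Beta(0.5, 0.5) by adding the success and failure counts to the two shape parameters: α = 0.5+8 = 8.5, β = 0.5+10 = 10.5.
E[θ | data] = 8.5/(8.5+10.5) = 0.4474.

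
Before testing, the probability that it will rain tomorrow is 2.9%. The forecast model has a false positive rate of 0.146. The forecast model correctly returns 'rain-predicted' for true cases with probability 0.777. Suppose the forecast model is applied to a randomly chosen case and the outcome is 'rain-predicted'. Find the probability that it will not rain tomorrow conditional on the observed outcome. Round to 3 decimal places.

Write H for 'it will rain tomorrow'. Prior odds H:¬H = 0.029/0.971 = 0.029866. For the 'rain-predicted' outcome, the likelihood ratio is 0.777/0.146 = 5.3219.
Posterior odds = 0.029866 × 5.3219 = 0.15895, so P(H|E) = 0.15895/(1+0.15895) = 0.137. Then P(¬H|E) = 1 − 0.137 = 0.863.

P(¬H | E) ≈ 0.863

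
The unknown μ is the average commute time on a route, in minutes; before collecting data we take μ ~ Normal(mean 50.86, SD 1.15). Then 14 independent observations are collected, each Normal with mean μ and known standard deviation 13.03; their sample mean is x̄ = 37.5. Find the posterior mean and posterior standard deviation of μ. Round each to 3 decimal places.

Posterior mean ≈ 49.546; posterior SD ≈ 1.092

With known σ, the Normal prior is conjugate. Weight on the data is w = (n/σ²)/(n/σ² + 1/τ₀²) = 0.0824592/(0.0824592+0.756144) = 0.098329.
Posterior mean = w·x̄ + (1−w)·μ₀ = 0.098329·37.5 + 0.90167·50.86 = 49.546. Posterior variance = 1/(0.0824592+0.756144) = 1.19246, so SD = 1.092.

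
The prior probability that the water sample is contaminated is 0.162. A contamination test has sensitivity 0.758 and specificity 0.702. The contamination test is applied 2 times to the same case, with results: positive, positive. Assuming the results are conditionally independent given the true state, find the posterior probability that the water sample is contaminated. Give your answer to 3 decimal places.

Posterior P(H) ≈ 0.556

With H the event that the water sample is contaminated, the joint likelihood of the observed sequence is P(data|H) = 0.758·0.758 = 0.57456 and P(data|¬H) = 0.298·0.298 = 0.088804.
Bayes: P(H|data) = 0.162·0.57456 / (0.162·0.57456 + 0.838·0.088804) = 0.093079/0.16750 = 0.5557.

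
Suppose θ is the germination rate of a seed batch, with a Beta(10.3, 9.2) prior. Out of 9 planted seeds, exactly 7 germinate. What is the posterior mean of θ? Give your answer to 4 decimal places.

Posterior mean ≈ 0.6070

The binomial likelihood is conjugate to the Beta prior: with 7 successes and 2 failures, the posterior is Beta(10.3+7, 9.2+2) = Beta(17.3, 11.2).
E[θ | data] = 17.3/(17.3+11.2) = 0.6070.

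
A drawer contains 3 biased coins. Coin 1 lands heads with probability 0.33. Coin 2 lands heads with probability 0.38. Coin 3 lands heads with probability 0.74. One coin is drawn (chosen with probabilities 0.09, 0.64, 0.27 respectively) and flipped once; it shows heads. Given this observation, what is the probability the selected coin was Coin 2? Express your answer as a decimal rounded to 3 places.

Tabulate prior·likelihood by source: [1] prior 0.09, lik 0.33, product 0.02970; [2] prior 0.64, lik 0.38, product 0.2432; [3] prior 0.27, lik 0.74, product 0.1998.
Normalizing constant = 0.47270; the posterior for Coin 2 is its product over the sum, 0.2432/0.47270 = 0.514.

Posterior probability ≈ 0.514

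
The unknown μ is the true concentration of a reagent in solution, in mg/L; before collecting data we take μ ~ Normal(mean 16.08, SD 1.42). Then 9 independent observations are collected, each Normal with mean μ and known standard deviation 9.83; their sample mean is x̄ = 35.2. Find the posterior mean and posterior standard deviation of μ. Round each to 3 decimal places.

Prior precision 1/τ₀² = 1/1.42² = 0.495933; data precision n/σ² = 9/9.83² = 0.0931398.
Posterior precision = 0.495933 + 0.0931398 = 0.589073, giving posterior SD = 1/√0.589073 = 1.303.
Posterior mean = (0.495933·16.08 + 0.0931398·35.2) / 0.589073 = 19.103.

Posterior mean ≈ 19.103; posterior SD ≈ 1.303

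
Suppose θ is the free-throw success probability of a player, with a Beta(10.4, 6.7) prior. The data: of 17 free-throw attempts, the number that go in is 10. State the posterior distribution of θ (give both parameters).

The binomial likelihood is conjugate to the Beta prior: with 10 successes and 7 failures, the posterior is Beta(10.4+10, 6.7+7) = Beta(20.4, 13.7).

Posterior: Beta(20.4, 13.7)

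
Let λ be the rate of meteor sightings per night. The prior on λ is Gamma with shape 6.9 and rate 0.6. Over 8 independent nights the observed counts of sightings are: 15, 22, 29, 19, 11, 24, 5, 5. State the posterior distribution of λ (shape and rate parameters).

The Poisson likelihood adds the total count to the shape and the number of exposure periods to the rate. Here ∑xᵢ = 130 and n = 8, so shape 6.9→136.9 and rate 0.6→8.6.

Posterior: Gamma(shape=136.9, rate=8.6)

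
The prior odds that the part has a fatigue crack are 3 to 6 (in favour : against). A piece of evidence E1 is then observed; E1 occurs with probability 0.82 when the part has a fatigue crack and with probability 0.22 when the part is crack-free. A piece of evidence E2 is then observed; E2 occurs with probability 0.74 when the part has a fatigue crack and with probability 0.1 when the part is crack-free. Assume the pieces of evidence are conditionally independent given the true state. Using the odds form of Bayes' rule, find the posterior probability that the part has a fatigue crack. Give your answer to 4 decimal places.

Prior odds = 3/6 = 0.50000.
Likelihood ratio for E1 = 0.82/0.22 = 3.7273.
Likelihood ratio for E2 = 0.74/0.1 = 7.4000.
Posterior odds = prior odds × LR₁ × LR₂ = 13.791.
Posterior probability = odds/(1+odds) = 13.791/14.791 = 0.9324.

Posterior probability ≈ 0.9324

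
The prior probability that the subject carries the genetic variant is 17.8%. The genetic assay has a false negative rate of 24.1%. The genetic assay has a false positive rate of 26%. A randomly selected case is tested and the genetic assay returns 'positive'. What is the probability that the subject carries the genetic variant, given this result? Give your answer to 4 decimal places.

Write H for 'the subject carries the genetic variant'. Prior odds H:¬H = 0.178/0.822 = 0.21655. For the 'positive' outcome, the likelihood ratio is 0.759/0.26 = 2.9192.
Posterior odds = 0.21655 × 2.9192 = 0.63214, so P(H|E) = 0.63214/(1+0.63214) = 0.3873.

P(H | E) ≈ 0.3873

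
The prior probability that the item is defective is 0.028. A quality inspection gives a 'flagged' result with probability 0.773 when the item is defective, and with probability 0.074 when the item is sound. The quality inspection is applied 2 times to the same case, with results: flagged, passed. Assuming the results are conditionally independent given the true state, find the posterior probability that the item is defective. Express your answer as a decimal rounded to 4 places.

Let H be the event that the item is defective; start with P(H) = 0.028. P('flagged'|H) = 0.773, P('flagged'|¬H) = 0.074.
Update on result 1 ('flagged'): P(H) ← 0.773·0.0280 / (0.773·0.0280 + 0.074·0.9720) = 0.021644/0.093572 = 0.2313.
Update on result 2 ('passed'): P(H) ← 0.227·0.2313 / (0.227·0.2313 + 0.926·0.7687) = 0.052507/0.76432 = 0.0687.

Posterior P(H) ≈ 0.0687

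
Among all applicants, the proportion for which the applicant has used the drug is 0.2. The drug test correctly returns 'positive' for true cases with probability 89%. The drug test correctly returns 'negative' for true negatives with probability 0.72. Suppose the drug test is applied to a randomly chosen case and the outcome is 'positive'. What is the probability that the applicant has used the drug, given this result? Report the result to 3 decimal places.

P(H | E) ≈ 0.443

Let H be the event that the applicant has used the drug. P(H) = 0.2, so P(¬H) = 0.8. With E the 'positive' result, P(E|H) = 0.89 and P(E|¬H) = 0.28.
P(E) = 0.89·0.2 + 0.28·0.8 = 0.17800 + 0.22400 = 0.40200.
By Bayes' theorem, P(H|E) = 0.17800 / 0.40200 = 0.443.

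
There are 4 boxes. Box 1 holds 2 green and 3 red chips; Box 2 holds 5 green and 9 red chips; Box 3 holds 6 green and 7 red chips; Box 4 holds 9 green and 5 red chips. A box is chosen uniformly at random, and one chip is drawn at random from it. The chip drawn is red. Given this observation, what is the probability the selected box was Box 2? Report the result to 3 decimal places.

Posterior probability ≈ 0.301

Tabulate prior·likelihood by source: [1] prior 0.25, lik 0.6, product 0.1500; [2] prior 0.25, lik 0.6429, product 0.1607; [3] prior 0.25, lik 0.5385, product 0.1346; [4] prior 0.25, lik 0.3571, product 0.08929.
Normalizing constant = 0.53462; the posterior for Box 2 is its product over the sum, 0.1607/0.53462 = 0.301.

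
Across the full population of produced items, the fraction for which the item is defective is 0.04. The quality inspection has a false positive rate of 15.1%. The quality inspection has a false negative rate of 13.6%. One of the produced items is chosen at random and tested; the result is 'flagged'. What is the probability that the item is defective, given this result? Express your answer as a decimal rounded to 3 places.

P(H | E) ≈ 0.193

Let H be the event that the item is defective. P(H) = 0.04, so P(¬H) = 0.96. With E the 'flagged' result, P(E|H) = 0.864 and P(E|¬H) = 0.151.
P(E) = 0.864·0.04 + 0.151·0.96 = 0.034560 + 0.14496 = 0.17952.
By Bayes' theorem, P(H|E) = 0.034560 / 0.17952 = 0.193.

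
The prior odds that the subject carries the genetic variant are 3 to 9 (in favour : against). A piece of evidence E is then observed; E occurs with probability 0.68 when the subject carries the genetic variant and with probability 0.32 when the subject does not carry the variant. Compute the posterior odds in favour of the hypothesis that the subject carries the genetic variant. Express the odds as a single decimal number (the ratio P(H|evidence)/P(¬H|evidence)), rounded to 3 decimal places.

Prior odds = 3/9 = 0.33333. In log-odds, ln(0.33333) = -1.0986.
Add log likelihood ratio: ln(2.1250) = 0.75377.
Posterior log-odds = -0.34484, so posterior odds = exp(-0.34484) = 0.70833.

Posterior odds ≈ 0.708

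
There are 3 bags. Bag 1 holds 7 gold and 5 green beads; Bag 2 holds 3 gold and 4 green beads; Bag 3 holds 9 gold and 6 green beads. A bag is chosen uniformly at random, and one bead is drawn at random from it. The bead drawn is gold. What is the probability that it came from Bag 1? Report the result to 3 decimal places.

P(gold|Bag 1) = 0.5833; P(gold|Bag 2) = 0.4286; P(gold|Bag 3) = 0.6.
Prior × likelihood for each source: 0.333333·0.5833=0.1944, 0.333333·0.4286=0.1429, 0.333333·0.6=0.2000. Summing gives P(gold) = 0.53730.
P(Bag 1 | gold) = 0.1944 / 0.53730 = 0.362.

Posterior probability ≈ 0.362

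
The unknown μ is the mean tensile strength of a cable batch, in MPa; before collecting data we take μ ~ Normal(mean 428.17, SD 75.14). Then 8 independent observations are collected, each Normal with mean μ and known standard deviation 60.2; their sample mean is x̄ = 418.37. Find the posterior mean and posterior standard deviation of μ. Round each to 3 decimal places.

With known σ, the Normal prior is conjugate. Weight on the data is w = (n/σ²)/(n/σ² + 1/τ₀²) = 0.00220748/(0.00220748+0.00017712) = 0.92573.
Posterior mean = w·x̄ + (1−w)·μ₀ = 0.92573·418.37 + 0.074275·428.17 = 419.098. Posterior variance = 1/(0.00220748+0.00017712) = 419.358, so SD = 20.478.

Posterior mean ≈ 419.098; posterior SD ≈ 20.478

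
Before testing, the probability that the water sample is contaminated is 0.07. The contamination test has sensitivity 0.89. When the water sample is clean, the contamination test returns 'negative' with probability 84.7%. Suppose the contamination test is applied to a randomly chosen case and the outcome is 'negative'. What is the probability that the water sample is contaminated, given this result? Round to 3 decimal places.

Let H be the event that the water sample is contaminated. P(H) = 0.07, so P(¬H) = 0.93. With E the 'negative' result, P(E|H) = 0.11 and P(E|¬H) = 0.847.
P(E) = 0.11·0.07 + 0.847·0.93 = 0.0077000 + 0.78771 = 0.79541.
By Bayes' theorem, P(H|E) = 0.0077000 / 0.79541 = 0.010.

P(H | E) ≈ 0.010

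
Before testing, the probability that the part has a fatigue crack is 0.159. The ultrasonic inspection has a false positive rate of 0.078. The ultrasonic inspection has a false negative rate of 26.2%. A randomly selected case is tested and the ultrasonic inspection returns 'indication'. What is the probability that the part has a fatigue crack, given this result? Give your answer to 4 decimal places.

P(H | E) ≈ 0.6414

Write H for 'the part has a fatigue crack'. Prior odds H:¬H = 0.159/0.841 = 0.18906. For the 'indication' outcome, the likelihood ratio is 0.738/0.078 = 9.4615.
Posterior odds = 0.18906 × 9.4615 = 1.7888, so P(H|E) = 1.7888/(1+1.7888) = 0.6414.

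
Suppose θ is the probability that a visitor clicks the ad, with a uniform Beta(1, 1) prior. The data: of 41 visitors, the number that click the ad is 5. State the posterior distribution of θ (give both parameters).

Posterior: Beta(6, 37)

The binomial likelihood is conjugate to the Beta prior: with 5 successes and 36 failures, the posterior is Beta(1+5, 1+36) = Beta(6, 37).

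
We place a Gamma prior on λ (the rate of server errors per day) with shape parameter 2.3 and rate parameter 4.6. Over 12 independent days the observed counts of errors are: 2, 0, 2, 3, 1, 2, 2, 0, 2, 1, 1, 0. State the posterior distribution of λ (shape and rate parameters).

The Poisson likelihood adds the total count to the shape and the number of exposure periods to the rate. Here ∑xᵢ = 16 and n = 12, so shape 2.3→18.3 and rate 4.6→16.6.

Posterior: Gamma(shape=18.3, rate=16.6)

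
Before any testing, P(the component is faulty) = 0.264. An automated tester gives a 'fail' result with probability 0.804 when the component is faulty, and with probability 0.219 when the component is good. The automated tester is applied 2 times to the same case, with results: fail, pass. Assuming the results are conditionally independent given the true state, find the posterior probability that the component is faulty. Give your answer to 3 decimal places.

Posterior P(H) ≈ 0.248

Let H be the event that the component is faulty; start with P(H) = 0.264. P('fail'|H) = 0.804, P('fail'|¬H) = 0.219.
Update on result 1 ('fail'): P(H) ← 0.804·0.2640 / (0.804·0.2640 + 0.219·0.7360) = 0.21226/0.37344 = 0.5684.
Update on result 2 ('pass'): P(H) ← 0.196·0.5684 / (0.196·0.5684 + 0.781·0.4316) = 0.11140/0.44850 = 0.2484.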